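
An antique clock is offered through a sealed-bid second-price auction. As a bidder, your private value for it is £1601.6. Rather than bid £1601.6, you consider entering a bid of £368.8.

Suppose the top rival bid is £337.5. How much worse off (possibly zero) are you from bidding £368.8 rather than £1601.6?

£0

Bidding your value £1601.6: you win (since £1601.6 > £337.5) and pay £337.5. Payoff £1264.1.
Bidding £368.8: you win and pay £337.5. Payoff £1601.6 − £337.5 = £1264.1.
Difference = £1264.1 − £1264.1 = £0; both bids lead to the same outcome because the competing bid is below both your value and your alternative bid.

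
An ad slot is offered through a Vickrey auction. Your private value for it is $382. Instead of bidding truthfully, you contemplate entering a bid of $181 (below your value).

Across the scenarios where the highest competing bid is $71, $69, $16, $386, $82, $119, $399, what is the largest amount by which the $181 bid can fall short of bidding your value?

$71: same outcome either way → loss $0.
$69: same outcome either way → loss $0.
$16: same outcome either way → loss $0.
$386: same outcome either way → loss $0.
$82: same outcome either way → loss $0.
$119: same outcome either way → loss $0.
$399: same outcome either way → loss $0.
Maximum loss: $0.

$0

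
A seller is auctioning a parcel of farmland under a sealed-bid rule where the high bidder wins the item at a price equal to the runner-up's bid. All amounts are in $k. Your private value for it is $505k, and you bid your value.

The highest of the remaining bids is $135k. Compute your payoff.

$370k

Your bid $505k exceeds the highest competing bid $135k, so you win.
In a second-price auction the winner pays the second-highest bid, $135k.
Payoff = value − price = $505k − $135k = $370k.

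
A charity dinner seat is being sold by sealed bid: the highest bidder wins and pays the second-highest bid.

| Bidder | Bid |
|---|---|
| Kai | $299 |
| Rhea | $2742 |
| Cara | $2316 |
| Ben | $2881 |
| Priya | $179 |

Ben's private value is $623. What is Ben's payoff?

−$2119

Highest bid: Ben at $2881, so Ben wins.
Second-highest bid: Rhea at $2742 — that is the price the winner pays.
Ben's payoff = value − price = $623 − $2742 = −$2119.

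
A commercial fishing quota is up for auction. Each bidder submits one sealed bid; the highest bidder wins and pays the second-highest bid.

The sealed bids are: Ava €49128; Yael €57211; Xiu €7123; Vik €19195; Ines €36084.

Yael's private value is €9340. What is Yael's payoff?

−€39788

Highest bid: Yael at €57211, so Yael wins.
Second-highest bid: Ava at €49128 — that is the price the winner pays.
Yael's payoff = value − price = €9340 − €49128 = −€39788.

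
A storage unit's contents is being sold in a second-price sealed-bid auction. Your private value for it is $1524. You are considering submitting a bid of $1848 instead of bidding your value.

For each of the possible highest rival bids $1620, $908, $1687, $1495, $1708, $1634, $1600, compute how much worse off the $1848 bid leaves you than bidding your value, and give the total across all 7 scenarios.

The deviation costs you only when the competing bid falls strictly between $1524 and $1848; elsewhere both bids give the same outcome.
$1620: truthful payoff $0, deviation payoff −$96 → loss $96.
$908: outcomes coincide → loss $0.
$1687: truthful payoff $0, deviation payoff −$163 → loss $163.
$1495: outcomes coincide → loss $0.
$1708: truthful payoff $0, deviation payoff −$184 → loss $184.
$1634: truthful payoff $0, deviation payoff −$110 → loss $110.
$1600: truthful payoff $0, deviation payoff −$76 → loss $76.
Total loss = $96 + $163 + $184 + $110 + $76 = $629.

$629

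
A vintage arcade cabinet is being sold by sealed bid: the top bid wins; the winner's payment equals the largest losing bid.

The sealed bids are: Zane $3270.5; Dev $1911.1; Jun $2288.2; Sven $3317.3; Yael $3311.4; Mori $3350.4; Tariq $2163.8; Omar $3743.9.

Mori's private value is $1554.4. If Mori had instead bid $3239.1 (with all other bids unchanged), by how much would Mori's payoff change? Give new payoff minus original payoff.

$0

The highest bid among the other bidders is $3743.9; Mori's bid doesn't change that.
Original bid $3350.4: Mori is not highest (top rival bid is $3743.9); payoff $0.
Alternative bid $3239.1: Mori is not highest (top rival bid is $3743.9); payoff $0.
Change in payoff = $0 − ($0) = $0.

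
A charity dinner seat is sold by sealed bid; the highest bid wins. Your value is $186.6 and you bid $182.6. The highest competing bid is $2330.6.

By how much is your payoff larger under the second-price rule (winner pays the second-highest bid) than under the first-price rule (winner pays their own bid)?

Your bid $182.6 is below $2330.6, so you lose under either rule.
Payoff is $0 in both cases; difference = $0.

$0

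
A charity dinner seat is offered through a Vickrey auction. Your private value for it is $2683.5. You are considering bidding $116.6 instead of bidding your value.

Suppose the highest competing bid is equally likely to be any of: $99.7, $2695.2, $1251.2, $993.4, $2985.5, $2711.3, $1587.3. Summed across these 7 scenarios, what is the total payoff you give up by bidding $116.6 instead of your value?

$4218.6

The deviation costs you only when the competing bid falls strictly between $116.6 and $2683.5; elsewhere both bids give the same outcome.
$99.7: outcomes coincide → loss $0.
$2695.2: outcomes coincide → loss $0.
$1251.2: truthful payoff $1432.3, deviation payoff $0 → loss $1432.3.
$993.4: truthful payoff $1690.1, deviation payoff $0 → loss $1690.1.
$2985.5: outcomes coincide → loss $0.
$2711.3: outcomes coincide → loss $0.
$1587.3: truthful payoff $1096.2, deviation payoff $0 → loss $1096.2.
Total loss = $1432.3 + $1690.1 + $1096.2 = $4218.6.
Because the price is fixed by the runner-up's bid, deviating from your value can only change a good outcome into a bad one — never the reverse.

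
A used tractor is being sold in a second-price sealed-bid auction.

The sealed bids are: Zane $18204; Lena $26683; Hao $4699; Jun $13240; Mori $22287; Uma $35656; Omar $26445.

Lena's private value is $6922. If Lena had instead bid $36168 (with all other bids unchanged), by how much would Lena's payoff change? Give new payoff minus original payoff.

The highest bid among the other bidders is $35656; Lena's bid doesn't change that.
Original bid $26683: Lena is not highest (top rival bid is $35656); payoff $0.
Alternative bid $36168: Lena is highest, pays the top rival bid $35656; payoff $6922 − $35656 = −$28734.
Change in payoff = −$28734 − ($0) = −$28734.

−$28734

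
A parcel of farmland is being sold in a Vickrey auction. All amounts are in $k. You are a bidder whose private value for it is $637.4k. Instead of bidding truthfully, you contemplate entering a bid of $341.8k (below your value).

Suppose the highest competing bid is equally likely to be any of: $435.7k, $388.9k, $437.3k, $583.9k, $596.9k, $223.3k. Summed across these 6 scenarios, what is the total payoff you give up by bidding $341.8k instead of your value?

The deviation costs you only when the competing bid falls strictly between $341.8k and $637.4k; elsewhere both bids give the same outcome.
$435.7k: truthful payoff $201.7k, deviation payoff $0k → loss $201.7k.
$388.9k: truthful payoff $248.5k, deviation payoff $0k → loss $248.5k.
$437.3k: truthful payoff $200.1k, deviation payoff $0k → loss $200.1k.
$583.9k: truthful payoff $53.5k, deviation payoff $0k → loss $53.5k.
$596.9k: truthful payoff $40.5k, deviation payoff $0k → loss $40.5k.
$223.3k: outcomes coincide → loss $0k.
Total loss = $201.7k + $248.5k + $200.1k + $53.5k + $40.5k = $744.3k.
Truthful bidding weakly dominates here: raising your bid can only win items priced above your value, and lowering it can only forfeit items priced below.

$744.3k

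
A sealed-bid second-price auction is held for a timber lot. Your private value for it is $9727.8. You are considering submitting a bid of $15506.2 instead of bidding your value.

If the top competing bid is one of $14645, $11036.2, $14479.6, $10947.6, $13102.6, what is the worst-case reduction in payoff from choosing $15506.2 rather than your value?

$14645: truthful gives $0, deviation gives −$4917.2 → loss $4917.2.
$11036.2: truthful gives $0, deviation gives −$1308.4 → loss $1308.4.
$14479.6: truthful gives $0, deviation gives −$4751.8 → loss $4751.8.
$10947.6: truthful gives $0, deviation gives −$1219.8 → loss $1219.8.
$13102.6: truthful gives $0, deviation gives −$3374.8 → loss $3374.8.
Maximum loss: $4917.2.

$4917.2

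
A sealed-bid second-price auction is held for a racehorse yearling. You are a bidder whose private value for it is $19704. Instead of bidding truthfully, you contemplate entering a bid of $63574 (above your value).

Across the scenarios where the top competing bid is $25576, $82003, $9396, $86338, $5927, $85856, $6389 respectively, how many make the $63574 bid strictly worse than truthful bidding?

The deviation hurts exactly when the highest competing bid lies strictly between $19704 and $63574 — overbidding then wins at a price above your value.
$25576: inside the interval → strictly worse (loss $5872).
$82003: above both → same outcome either way.
$9396: below both → same outcome either way.
$86338: above both → same outcome either way.
$5927: below both → same outcome either way.
$85856: above both → same outcome either way.
$6389: below both → same outcome either way.
Count: 1.

1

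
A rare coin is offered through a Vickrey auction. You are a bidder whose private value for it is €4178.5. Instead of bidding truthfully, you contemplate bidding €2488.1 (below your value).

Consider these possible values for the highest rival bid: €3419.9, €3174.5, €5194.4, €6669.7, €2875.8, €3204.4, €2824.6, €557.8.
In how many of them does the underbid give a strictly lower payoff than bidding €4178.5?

The deviation hurts exactly when the highest competing bid lies strictly between €2488.1 and €4178.5 — underbidding then forfeits a profitable win.
€3419.9: inside the interval → strictly worse (loss €758.6).
€3174.5: inside the interval → strictly worse (loss €1004).
€5194.4: above both → same outcome either way.
€6669.7: above both → same outcome either way.
€2875.8: inside the interval → strictly worse (loss €1302.7).
€3204.4: inside the interval → strictly worse (loss €974.1).
€2824.6: inside the interval → strictly worse (loss €1353.9).
€557.8: below both → same outcome either way.
Count: 5.

5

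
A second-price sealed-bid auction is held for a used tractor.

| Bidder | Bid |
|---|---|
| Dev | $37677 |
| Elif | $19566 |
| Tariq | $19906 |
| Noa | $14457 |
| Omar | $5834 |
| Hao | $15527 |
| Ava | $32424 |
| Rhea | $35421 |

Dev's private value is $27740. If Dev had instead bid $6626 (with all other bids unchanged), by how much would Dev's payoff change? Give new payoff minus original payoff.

$7681

The highest bid among the other bidders is $35421; Dev's bid doesn't change that.
Original bid $37677: Dev is highest, pays the top rival bid $35421; payoff $27740 − $35421 = −$7681.
Alternative bid $6626: Dev is not highest (top rival bid is $35421); payoff $0.
Change in payoff = $0 − (−$7681) = $7681.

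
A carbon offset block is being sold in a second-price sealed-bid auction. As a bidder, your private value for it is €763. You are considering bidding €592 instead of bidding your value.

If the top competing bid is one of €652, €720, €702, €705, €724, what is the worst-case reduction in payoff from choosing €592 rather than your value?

€652: truthful gives €111, deviation gives €0 → loss €111.
€720: truthful gives €43, deviation gives €0 → loss €43.
€702: truthful gives €61, deviation gives €0 → loss €61.
€705: truthful gives €58, deviation gives €0 → loss €58.
€724: truthful gives €39, deviation gives €0 → loss €39.
Maximum loss: €111.

€111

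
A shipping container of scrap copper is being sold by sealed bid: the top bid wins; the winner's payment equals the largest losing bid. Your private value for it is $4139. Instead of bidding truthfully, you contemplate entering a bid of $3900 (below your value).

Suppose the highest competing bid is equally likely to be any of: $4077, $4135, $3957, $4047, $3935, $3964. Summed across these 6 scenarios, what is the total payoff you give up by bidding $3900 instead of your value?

$719

The deviation costs you only when the competing bid falls strictly between $3900 and $4139; elsewhere both bids give the same outcome.
$4077: truthful payoff $62, deviation payoff $0 → loss $62.
$4135: truthful payoff $4, deviation payoff $0 → loss $4.
$3957: truthful payoff $182, deviation payoff $0 → loss $182.
$4047: truthful payoff $92, deviation payoff $0 → loss $92.
$3935: truthful payoff $204, deviation payoff $0 → loss $204.
$3964: truthful payoff $175, deviation payoff $0 → loss $175.
Total loss = $62 + $4 + $182 + $92 + $204 + $175 = $719.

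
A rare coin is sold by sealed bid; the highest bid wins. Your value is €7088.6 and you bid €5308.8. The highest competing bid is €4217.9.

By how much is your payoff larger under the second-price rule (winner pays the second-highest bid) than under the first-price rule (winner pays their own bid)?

€1090.9

You have the highest bid, so you win under either rule.
Second-price: pay €4217.9 → payoff €2870.7.
First-price: pay your own bid €5308.8 → payoff €1779.8.
Difference = €2870.7 − (€1779.8) = €1090.9.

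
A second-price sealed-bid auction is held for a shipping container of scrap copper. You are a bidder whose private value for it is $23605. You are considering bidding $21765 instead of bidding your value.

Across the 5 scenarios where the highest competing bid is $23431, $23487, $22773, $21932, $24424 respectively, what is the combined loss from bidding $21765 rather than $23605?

The deviation costs you only when the competing bid falls strictly between $21765 and $23605; elsewhere both bids give the same outcome.
$23431: truthful payoff $174, deviation payoff $0 → loss $174.
$23487: truthful payoff $118, deviation payoff $0 → loss $118.
$22773: truthful payoff $832, deviation payoff $0 → loss $832.
$21932: truthful payoff $1673, deviation payoff $0 → loss $1673.
$24424: outcomes coincide → loss $0.
Total loss = $174 + $118 + $832 + $1673 = $2797.
Because the price is fixed by the runner-up's bid, deviating from your value can only change a good outcome into a bad one — never the reverse.

$2797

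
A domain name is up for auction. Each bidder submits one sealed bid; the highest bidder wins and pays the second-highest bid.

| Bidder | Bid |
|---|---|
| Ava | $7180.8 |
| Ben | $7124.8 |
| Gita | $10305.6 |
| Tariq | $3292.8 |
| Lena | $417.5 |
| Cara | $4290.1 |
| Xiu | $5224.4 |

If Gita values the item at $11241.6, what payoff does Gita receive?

Highest bid: Gita at $10305.6, so Gita wins.
Second-highest bid: Ava at $7180.8 — that is the price the winner pays.
Gita's payoff = value − price = $11241.6 − $7180.8 = $4060.8.

$4060.8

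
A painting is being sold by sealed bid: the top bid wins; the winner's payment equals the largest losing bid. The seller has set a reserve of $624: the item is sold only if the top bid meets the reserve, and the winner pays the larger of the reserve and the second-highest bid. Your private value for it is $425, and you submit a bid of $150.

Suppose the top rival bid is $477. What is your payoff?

$0

Your bid $150 is below the highest competing bid $477, so you lose. Payoff $0.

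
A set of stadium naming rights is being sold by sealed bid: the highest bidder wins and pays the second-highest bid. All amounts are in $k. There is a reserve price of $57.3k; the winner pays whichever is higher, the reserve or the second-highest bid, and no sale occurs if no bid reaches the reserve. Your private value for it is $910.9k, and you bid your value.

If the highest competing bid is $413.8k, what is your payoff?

$497.1k

Your bid $910.9k is the highest and exceeds the reserve.
Price = max(second-highest bid, reserve) = max($413.8k, $57.3k) = $413.8k.
Payoff = $910.9k − $413.8k = $497.1k.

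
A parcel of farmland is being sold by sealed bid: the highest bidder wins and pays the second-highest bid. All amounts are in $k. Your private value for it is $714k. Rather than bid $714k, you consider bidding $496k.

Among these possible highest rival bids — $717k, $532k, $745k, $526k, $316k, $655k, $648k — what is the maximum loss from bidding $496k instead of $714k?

$717k: same outcome either way → loss $0k.
$532k: truthful gives $182k, deviation gives $0k → loss $182k.
$745k: same outcome either way → loss $0k.
$526k: truthful gives $188k, deviation gives $0k → loss $188k.
$316k: same outcome either way → loss $0k.
$655k: truthful gives $59k, deviation gives $0k → loss $59k.
$648k: truthful gives $66k, deviation gives $0k → loss $66k.
Maximum loss: $188k.

$188k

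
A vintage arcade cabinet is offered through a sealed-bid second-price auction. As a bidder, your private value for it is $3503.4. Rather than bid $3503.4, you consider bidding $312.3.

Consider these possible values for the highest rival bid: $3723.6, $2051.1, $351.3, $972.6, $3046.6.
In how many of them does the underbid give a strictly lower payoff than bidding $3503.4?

4

The deviation hurts exactly when the highest competing bid lies strictly between $312.3 and $3503.4 — underbidding then forfeits a profitable win.
$3723.6: above both → same outcome either way.
$2051.1: inside the interval → strictly worse (loss $1452.3).
$351.3: inside the interval → strictly worse (loss $3152.1).
$972.6: inside the interval → strictly worse (loss $2530.8).
$3046.6: inside the interval → strictly worse (loss $456.8).
Count: 4.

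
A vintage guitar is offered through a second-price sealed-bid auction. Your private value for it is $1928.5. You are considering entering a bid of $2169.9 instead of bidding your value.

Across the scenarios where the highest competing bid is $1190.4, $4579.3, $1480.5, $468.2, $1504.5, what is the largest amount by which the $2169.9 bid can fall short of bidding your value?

$0

$1190.4: same outcome either way → loss $0.
$4579.3: same outcome either way → loss $0.
$1480.5: same outcome either way → loss $0.
$468.2: same outcome either way → loss $0.
$1504.5: same outcome either way → loss $0.
Maximum loss: $0.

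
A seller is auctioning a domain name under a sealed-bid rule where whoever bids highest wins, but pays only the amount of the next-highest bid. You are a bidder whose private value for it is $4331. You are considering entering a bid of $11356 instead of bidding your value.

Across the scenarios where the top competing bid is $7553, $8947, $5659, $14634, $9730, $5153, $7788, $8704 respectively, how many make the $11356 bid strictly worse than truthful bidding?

The deviation hurts exactly when the highest competing bid lies strictly between $4331 and $11356 — overbidding then wins at a price above your value.
$7553: inside the interval → strictly worse (loss $3222).
$8947: inside the interval → strictly worse (loss $4616).
$5659: inside the interval → strictly worse (loss $1328).
$14634: above both → same outcome either way.
$9730: inside the interval → strictly worse (loss $5399).
$5153: inside the interval → strictly worse (loss $822).
$7788: inside the interval → strictly worse (loss $3457).
$8704: inside the interval → strictly worse (loss $4373).
Count: 7.

7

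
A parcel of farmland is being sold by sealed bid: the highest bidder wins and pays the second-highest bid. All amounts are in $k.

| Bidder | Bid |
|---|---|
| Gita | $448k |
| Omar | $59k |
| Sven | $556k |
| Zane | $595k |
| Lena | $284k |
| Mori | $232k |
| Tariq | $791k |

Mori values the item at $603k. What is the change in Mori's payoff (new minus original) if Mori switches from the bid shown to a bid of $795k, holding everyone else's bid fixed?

−$188k

The highest bid among the other bidders is $791k; Mori's bid doesn't change that.
Original bid $232k: Mori is not highest (top rival bid is $791k); payoff $0k.
Alternative bid $795k: Mori is highest, pays the top rival bid $791k; payoff $603k − $791k = −$188k.
Change in payoff = −$188k − ($0k) = −$188k.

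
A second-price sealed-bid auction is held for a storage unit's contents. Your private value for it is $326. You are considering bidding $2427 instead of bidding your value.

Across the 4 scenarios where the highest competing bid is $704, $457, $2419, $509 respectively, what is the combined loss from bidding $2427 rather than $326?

$2785

The deviation costs you only when the competing bid falls strictly between $326 and $2427; elsewhere both bids give the same outcome.
$704: truthful payoff $0, deviation payoff −$378 → loss $378.
$457: truthful payoff $0, deviation payoff −$131 → loss $131.
$2419: truthful payoff $0, deviation payoff −$2093 → loss $2093.
$509: truthful payoff $0, deviation payoff −$183 → loss $183.
Total loss = $378 + $131 + $2093 + $183 = $2785.
Because the price is fixed by the runner-up's bid, deviating from your value can only change a good outcome into a bad one — never the reverse.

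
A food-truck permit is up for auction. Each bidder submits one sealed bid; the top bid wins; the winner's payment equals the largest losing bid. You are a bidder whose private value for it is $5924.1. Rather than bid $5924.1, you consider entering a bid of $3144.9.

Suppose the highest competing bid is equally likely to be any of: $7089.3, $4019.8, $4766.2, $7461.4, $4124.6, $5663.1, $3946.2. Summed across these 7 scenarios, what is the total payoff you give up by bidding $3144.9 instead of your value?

$7100.6

The deviation costs you only when the competing bid falls strictly between $3144.9 and $5924.1; elsewhere both bids give the same outcome.
$7089.3: outcomes coincide → loss $0.
$4019.8: truthful payoff $1904.3, deviation payoff $0 → loss $1904.3.
$4766.2: truthful payoff $1157.9, deviation payoff $0 → loss $1157.9.
$7461.4: outcomes coincide → loss $0.
$4124.6: truthful payoff $1799.5, deviation payoff $0 → loss $1799.5.
$5663.1: truthful payoff $261, deviation payoff $0 → loss $261.
$3946.2: truthful payoff $1977.9, deviation payoff $0 → loss $1977.9.
Total loss = $1904.3 + $1157.9 + $1799.5 + $261 + $1977.9 = $7100.6.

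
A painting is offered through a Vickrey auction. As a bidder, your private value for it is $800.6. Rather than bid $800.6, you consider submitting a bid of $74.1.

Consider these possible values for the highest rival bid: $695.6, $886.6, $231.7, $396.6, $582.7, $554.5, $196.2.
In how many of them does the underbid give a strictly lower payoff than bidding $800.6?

The deviation hurts exactly when the highest competing bid lies strictly between $74.1 and $800.6 — underbidding then forfeits a profitable win.
$695.6: inside the interval → strictly worse (loss $105).
$886.6: above both → same outcome either way.
$231.7: inside the interval → strictly worse (loss $568.9).
$396.6: inside the interval → strictly worse (loss $404).
$582.7: inside the interval → strictly worse (loss $217.9).
$554.5: inside the interval → strictly worse (loss $246.1).
$196.2: inside the interval → strictly worse (loss $604.4).
Count: 6.

6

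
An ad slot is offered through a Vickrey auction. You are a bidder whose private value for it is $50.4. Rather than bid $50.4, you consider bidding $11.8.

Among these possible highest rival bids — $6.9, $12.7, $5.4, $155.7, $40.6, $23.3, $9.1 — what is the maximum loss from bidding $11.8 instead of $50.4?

$6.9: same outcome either way → loss $0.
$12.7: truthful gives $37.7, deviation gives $0 → loss $37.7.
$5.4: same outcome either way → loss $0.
$155.7: same outcome either way → loss $0.
$40.6: truthful gives $9.8, deviation gives $0 → loss $9.8.
$23.3: truthful gives $27.1, deviation gives $0 → loss $27.1.
$9.1: same outcome either way → loss $0.
Maximum loss: $37.7.

$37.7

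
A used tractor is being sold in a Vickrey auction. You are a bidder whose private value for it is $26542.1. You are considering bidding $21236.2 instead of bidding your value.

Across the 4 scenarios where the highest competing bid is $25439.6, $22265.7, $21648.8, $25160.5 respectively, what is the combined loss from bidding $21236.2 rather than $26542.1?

$11653.8

The deviation costs you only when the competing bid falls strictly between $21236.2 and $26542.1; elsewhere both bids give the same outcome.
$25439.6: truthful payoff $1102.5, deviation payoff $0 → loss $1102.5.
$22265.7: truthful payoff $4276.4, deviation payoff $0 → loss $4276.4.
$21648.8: truthful payoff $4893.3, deviation payoff $0 → loss $4893.3.
$25160.5: truthful payoff $1381.6, deviation payoff $0 → loss $1381.6.
Total loss = $1102.5 + $4276.4 + $4893.3 + $1381.6 = $11653.8.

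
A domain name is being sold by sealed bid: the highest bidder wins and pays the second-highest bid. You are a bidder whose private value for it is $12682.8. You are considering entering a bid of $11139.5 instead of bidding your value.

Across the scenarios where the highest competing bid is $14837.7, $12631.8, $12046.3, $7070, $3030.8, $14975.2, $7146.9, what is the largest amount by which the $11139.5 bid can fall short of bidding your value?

$14837.7: same outcome either way → loss $0.
$12631.8: truthful gives $51, deviation gives $0 → loss $51.
$12046.3: truthful gives $636.5, deviation gives $0 → loss $636.5.
$7070: same outcome either way → loss $0.
$3030.8: same outcome either way → loss $0.
$14975.2: same outcome either way → loss $0.
$7146.9: same outcome either way → loss $0.
Maximum loss: $636.5.

$636.5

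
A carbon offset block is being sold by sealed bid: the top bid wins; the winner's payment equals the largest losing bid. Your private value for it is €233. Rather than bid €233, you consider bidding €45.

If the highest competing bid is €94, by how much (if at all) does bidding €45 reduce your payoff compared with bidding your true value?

€139

Bidding your value €233: you win (since €233 > €94) and pay €94. Payoff €139.
Bidding €45: you lose. Payoff €0.
The competing bid €94 lies between your shaded bid and your value, so underbidding forfeits an item you could have won at a profitable price.
Loss from deviating = €139 − (€0) = €139.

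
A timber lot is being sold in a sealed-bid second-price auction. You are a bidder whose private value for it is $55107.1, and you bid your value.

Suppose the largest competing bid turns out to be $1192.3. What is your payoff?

$53914.8

Your bid $55107.1 exceeds the highest competing bid $1192.3, so you win.
In a second-price auction the winner pays the second-highest bid, $1192.3.
Payoff = value − price = $55107.1 − $1192.3 = $53914.8.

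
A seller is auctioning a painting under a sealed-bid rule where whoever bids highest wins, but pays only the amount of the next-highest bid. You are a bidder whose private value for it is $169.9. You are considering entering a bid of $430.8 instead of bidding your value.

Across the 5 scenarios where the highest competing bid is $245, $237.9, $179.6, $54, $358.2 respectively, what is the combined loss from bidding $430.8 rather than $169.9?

The deviation costs you only when the competing bid falls strictly between $169.9 and $430.8; elsewhere both bids give the same outcome.
$245: truthful payoff $0, deviation payoff −$75.1 → loss $75.1.
$237.9: truthful payoff $0, deviation payoff −$68 → loss $68.
$179.6: truthful payoff $0, deviation payoff −$9.7 → loss $9.7.
$54: outcomes coincide → loss $0.
$358.2: truthful payoff $0, deviation payoff −$188.3 → loss $188.3.
Total loss = $75.1 + $68 + $9.7 + $188.3 = $341.1.
Truthful bidding weakly dominates here: raising your bid can only win items priced above your value, and lowering it can only forfeit items priced below.

$341.1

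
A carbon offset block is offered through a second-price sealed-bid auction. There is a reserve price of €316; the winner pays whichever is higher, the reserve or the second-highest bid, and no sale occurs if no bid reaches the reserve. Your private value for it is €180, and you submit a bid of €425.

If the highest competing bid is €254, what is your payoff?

Your bid €425 is the highest and exceeds the reserve.
Price = max(second-highest bid, reserve) = max(€254, €316) = €316.
Payoff = €180 − €316 = −€136.

−€136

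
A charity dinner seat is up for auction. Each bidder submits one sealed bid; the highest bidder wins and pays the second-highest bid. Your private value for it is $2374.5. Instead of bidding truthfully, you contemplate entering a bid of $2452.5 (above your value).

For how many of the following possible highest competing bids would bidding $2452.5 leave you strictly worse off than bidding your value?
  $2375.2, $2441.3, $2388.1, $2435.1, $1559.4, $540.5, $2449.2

The deviation hurts exactly when the highest competing bid lies strictly between $2374.5 and $2452.5 — overbidding then wins at a price above your value.
$2375.2: inside the interval → strictly worse (loss $0.7).
$2441.3: inside the interval → strictly worse (loss $66.8).
$2388.1: inside the interval → strictly worse (loss $13.6).
$2435.1: inside the interval → strictly worse (loss $60.6).
$1559.4: below both → same outcome either way.
$540.5: below both → same outcome either way.
$2449.2: inside the interval → strictly worse (loss $74.7).
Count: 5.

5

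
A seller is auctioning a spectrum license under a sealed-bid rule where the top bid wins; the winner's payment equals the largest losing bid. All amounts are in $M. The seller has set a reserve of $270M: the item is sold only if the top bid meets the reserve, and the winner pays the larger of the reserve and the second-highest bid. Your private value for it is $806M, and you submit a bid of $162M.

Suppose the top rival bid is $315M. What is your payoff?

Your bid $162M is below the highest competing bid $315M, so you lose. Payoff $0M.

$0M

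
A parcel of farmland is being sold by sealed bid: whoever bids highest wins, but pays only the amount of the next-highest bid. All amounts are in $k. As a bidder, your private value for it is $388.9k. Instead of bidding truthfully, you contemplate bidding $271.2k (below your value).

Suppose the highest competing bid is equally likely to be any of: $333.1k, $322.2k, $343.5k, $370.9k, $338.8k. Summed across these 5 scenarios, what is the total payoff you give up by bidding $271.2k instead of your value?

The deviation costs you only when the competing bid falls strictly between $271.2k and $388.9k; elsewhere both bids give the same outcome.
$333.1k: truthful payoff $55.8k, deviation payoff $0k → loss $55.8k.
$322.2k: truthful payoff $66.7k, deviation payoff $0k → loss $66.7k.
$343.5k: truthful payoff $45.4k, deviation payoff $0k → loss $45.4k.
$370.9k: truthful payoff $18k, deviation payoff $0k → loss $18k.
$338.8k: truthful payoff $50.1k, deviation payoff $0k → loss $50.1k.
Total loss = $55.8k + $66.7k + $45.4k + $18k + $50.1k = $236k.

$236k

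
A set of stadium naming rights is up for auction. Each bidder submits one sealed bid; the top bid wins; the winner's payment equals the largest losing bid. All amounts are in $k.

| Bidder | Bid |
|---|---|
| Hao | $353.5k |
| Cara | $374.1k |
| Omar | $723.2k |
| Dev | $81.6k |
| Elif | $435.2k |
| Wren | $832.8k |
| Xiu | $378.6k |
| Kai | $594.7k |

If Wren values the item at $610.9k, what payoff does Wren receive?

Highest bid: Wren at $832.8k, so Wren wins.
Second-highest bid: Omar at $723.2k — that is the price the winner pays.
Wren's payoff = value − price = $610.9k − $723.2k = −$112.3k.

−$112.3k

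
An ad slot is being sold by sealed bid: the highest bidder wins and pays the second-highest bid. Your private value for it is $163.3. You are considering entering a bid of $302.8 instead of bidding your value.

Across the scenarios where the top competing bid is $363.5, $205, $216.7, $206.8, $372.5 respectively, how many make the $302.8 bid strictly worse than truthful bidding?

The deviation hurts exactly when the highest competing bid lies strictly between $163.3 and $302.8 — overbidding then wins at a price above your value.
$363.5: above both → same outcome either way.
$205: inside the interval → strictly worse (loss $41.7).
$216.7: inside the interval → strictly worse (loss $53.4).
$206.8: inside the interval → strictly worse (loss $43.5).
$372.5: above both → same outcome either way.
Count: 3.

3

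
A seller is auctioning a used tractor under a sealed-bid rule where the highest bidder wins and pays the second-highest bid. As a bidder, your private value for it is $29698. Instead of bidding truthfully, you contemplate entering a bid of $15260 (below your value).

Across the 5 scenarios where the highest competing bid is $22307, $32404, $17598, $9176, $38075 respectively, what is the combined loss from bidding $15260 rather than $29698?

$19491

The deviation costs you only when the competing bid falls strictly between $15260 and $29698; elsewhere both bids give the same outcome.
$22307: truthful payoff $7391, deviation payoff $0 → loss $7391.
$32404: outcomes coincide → loss $0.
$17598: truthful payoff $12100, deviation payoff $0 → loss $12100.
$9176: outcomes coincide → loss $0.
$38075: outcomes coincide → loss $0.
Total loss = $7391 + $12100 = $19491.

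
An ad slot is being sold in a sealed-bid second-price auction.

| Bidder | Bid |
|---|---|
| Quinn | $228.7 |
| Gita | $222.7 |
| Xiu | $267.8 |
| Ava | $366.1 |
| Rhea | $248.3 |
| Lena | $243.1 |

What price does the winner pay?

Highest bid: Ava at $366.1, so Ava wins.
Second-highest bid: Xiu at $267.8 — that is the price the winner pays.

$267.8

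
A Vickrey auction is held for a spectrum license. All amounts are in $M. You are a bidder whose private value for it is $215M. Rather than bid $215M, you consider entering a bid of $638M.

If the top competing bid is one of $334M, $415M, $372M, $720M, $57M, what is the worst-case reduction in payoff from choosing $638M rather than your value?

$200M

$334M: truthful gives $0M, deviation gives −$119M → loss $119M.
$415M: truthful gives $0M, deviation gives −$200M → loss $200M.
$372M: truthful gives $0M, deviation gives −$157M → loss $157M.
$720M: same outcome either way → loss $0M.
$57M: same outcome either way → loss $0M.
Maximum loss: $200M.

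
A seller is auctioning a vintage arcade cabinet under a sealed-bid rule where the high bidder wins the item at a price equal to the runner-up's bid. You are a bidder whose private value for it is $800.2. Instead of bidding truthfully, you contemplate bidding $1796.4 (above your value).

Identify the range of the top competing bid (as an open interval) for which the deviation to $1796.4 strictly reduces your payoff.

If the competing bid is below $800.2, both bids win at the same price — no difference.
If it is above $1796.4, both bids lose — no difference.
If it lies strictly between $800.2 and $1796.4, bidding your value loses (payoff 0) while bidding $1796.4 wins at a price above your value (payoff negative).
So the deviation strictly hurts on the open interval ($800.2, $1796.4).

($800.2, $1796.4)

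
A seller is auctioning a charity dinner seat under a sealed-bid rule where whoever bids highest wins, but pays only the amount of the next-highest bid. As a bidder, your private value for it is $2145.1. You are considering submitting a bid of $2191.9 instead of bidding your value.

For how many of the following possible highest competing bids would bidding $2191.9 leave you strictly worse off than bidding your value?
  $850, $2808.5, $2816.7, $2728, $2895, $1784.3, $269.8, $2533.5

The deviation hurts exactly when the highest competing bid lies strictly between $2145.1 and $2191.9 — overbidding then wins at a price above your value.
$850: below both → same outcome either way.
$2808.5: above both → same outcome either way.
$2816.7: above both → same outcome either way.
$2728: above both → same outcome either way.
$2895: above both → same outcome either way.
$1784.3: below both → same outcome either way.
$269.8: below both → same outcome either way.
$2533.5: above both → same outcome either way.
Count: 0.

0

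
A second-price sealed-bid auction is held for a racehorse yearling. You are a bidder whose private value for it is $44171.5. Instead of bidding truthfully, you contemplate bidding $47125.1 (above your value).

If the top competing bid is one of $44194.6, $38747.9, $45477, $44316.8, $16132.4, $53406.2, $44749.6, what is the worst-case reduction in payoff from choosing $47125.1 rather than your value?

$1305.5

$44194.6: truthful gives $0, deviation gives −$23.1 → loss $23.1.
$38747.9: same outcome either way → loss $0.
$45477: truthful gives $0, deviation gives −$1305.5 → loss $1305.5.
$44316.8: truthful gives $0, deviation gives −$145.3 → loss $145.3.
$16132.4: same outcome either way → loss $0.
$53406.2: same outcome either way → loss $0.
$44749.6: truthful gives $0, deviation gives −$578.1 → loss $578.1.
Maximum loss: $1305.5.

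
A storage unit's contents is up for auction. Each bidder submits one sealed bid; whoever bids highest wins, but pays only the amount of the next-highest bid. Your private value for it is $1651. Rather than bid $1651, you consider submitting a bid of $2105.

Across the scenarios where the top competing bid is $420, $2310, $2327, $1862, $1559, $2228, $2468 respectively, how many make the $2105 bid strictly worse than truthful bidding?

The deviation hurts exactly when the highest competing bid lies strictly between $1651 and $2105 — overbidding then wins at a price above your value.
$420: below both → same outcome either way.
$2310: above both → same outcome either way.
$2327: above both → same outcome either way.
$1862: inside the interval → strictly worse (loss $211).
$1559: below both → same outcome either way.
$2228: above both → same outcome either way.
$2468: above both → same outcome either way.
Count: 1.

1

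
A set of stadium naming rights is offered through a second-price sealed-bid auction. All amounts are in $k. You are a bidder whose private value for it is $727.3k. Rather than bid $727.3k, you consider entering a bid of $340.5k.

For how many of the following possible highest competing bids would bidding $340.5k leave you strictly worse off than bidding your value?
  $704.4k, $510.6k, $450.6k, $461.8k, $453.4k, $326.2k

The deviation hurts exactly when the highest competing bid lies strictly between $340.5k and $727.3k — underbidding then forfeits a profitable win.
$704.4k: inside the interval → strictly worse (loss $22.9k).
$510.6k: inside the interval → strictly worse (loss $216.7k).
$450.6k: inside the interval → strictly worse (loss $276.7k).
$461.8k: inside the interval → strictly worse (loss $265.5k).
$453.4k: inside the interval → strictly worse (loss $273.9k).
$326.2k: below both → same outcome either way.
Count: 5.

5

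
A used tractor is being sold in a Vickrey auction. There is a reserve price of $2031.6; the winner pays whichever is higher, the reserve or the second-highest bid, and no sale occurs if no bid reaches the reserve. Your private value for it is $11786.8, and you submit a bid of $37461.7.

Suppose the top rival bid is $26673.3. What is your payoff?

Your bid $37461.7 is the highest and exceeds the reserve.
Price = max(second-highest bid, reserve) = max($26673.3, $2031.6) = $26673.3.
Payoff = $11786.8 − $26673.3 = −$14886.5.

−$14886.5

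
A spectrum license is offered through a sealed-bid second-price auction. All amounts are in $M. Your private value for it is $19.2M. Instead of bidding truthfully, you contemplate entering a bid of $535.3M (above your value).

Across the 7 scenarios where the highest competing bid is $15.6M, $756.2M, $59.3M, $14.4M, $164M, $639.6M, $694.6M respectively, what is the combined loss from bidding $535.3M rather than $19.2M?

$184.9M

The deviation costs you only when the competing bid falls strictly between $19.2M and $535.3M; elsewhere both bids give the same outcome.
$15.6M: outcomes coincide → loss $0M.
$756.2M: outcomes coincide → loss $0M.
$59.3M: truthful payoff $0M, deviation payoff −$40.1M → loss $40.1M.
$14.4M: outcomes coincide → loss $0M.
$164M: truthful payoff $0M, deviation payoff −$144.8M → loss $144.8M.
$639.6M: outcomes coincide → loss $0M.
$694.6M: outcomes coincide → loss $0M.
Total loss = $40.1M + $144.8M = $184.9M.
In a second-price auction your bid sets only whether you win, not what you pay, so bidding your true value is weakly dominant.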